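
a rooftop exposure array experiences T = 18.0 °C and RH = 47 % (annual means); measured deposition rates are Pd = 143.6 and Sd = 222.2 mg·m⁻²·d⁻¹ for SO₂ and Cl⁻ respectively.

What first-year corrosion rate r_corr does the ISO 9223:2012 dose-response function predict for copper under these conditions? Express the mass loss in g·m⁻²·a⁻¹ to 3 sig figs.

copper: temperature factor f = -0.080·(8.0) = -0.6400
  Pd branch = 0.0053·Pd^0.26·e^(0.059·RH+f) = 0.1627 μm/a
  Cl⁻ term: 0.01025·222.2^0.27·exp(0.036·47+0.049·18.0) = 0.5784
  sum: 0.1627 + 0.5784 → r_corr = 0.7411 μm/a
Convert to mass loss: 0.7411 μm/a × 8.96 g/cm³ = 6.64 g·m⁻²·a⁻¹

r_corr = 6.64 g·m⁻²·a⁻¹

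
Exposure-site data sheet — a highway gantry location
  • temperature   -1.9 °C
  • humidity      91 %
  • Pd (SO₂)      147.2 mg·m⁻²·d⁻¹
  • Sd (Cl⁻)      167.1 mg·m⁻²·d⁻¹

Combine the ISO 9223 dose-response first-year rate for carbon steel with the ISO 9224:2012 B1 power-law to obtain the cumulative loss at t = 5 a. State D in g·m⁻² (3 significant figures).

D(5) = 1.28e+03 g·m⁻²

carbon steel: T≤10 °C ⇒ hinge +0.150·(-1.9−10) = -1.7850
  SO₂ term: 1.77·147.2^0.52·exp(0.02·91-1.7850) = 24.57
  Cl⁻ term: 0.102·167.1^0.62·exp(0.033·91+0.04·-1.9) = 45.5
  r_corr = 24.57 + 45.5 = 70.08 μm/a
Power-law: D(5) = r_corr · 5^0.523
  D(5) = 70.08 × 5^0.523 = 70.08 × 2.32 = 162.6 μm
  Mass loss = 162.6 μm × 7.85 g/cm³ = 1276 g·m⁻²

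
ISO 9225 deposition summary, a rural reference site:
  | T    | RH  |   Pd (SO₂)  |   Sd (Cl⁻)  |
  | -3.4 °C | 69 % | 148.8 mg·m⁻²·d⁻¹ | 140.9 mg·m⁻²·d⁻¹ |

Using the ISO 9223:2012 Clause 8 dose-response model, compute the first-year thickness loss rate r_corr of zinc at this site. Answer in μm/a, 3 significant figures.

zinc: T≤10 °C ⇒ hinge +0.038·(-3.4−10) = -0.5092
  SO₂ term: 0.0129·148.8^0.44·exp(0.046·69-0.5092) = 1.674
  Sd branch = 0.0175·Sd^0.57·e^(0.008·RH+0.085·T) = 0.3821 μm/a
  r_corr = 1.674 + 0.3821 = 2.056 μm/a

r_corr = 2.06 μm/a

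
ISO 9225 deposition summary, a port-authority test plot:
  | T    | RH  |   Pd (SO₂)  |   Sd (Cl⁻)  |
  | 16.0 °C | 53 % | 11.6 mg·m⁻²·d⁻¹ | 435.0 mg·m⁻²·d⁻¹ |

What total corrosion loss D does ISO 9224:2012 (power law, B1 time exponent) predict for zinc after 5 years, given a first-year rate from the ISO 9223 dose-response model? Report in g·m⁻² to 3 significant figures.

D(5) = 95.3 g·m⁻²

zinc: T>10 °C ⇒ hinge -0.071·(16.0−10) = -0.4260
  sulphur-dioxide contribution → 0.2836 μm/a
  chloride contribution → 3.325 μm/a
  total first-year rate 3.608 μm/a
Long-term exponent b (ISO 9224 Table 2, B1) = 0.813
  D(5) = 3.608 × 5^0.813 = 3.608 × 3.701 = 13.35 μm
  Mass loss = 13.35 μm × 7.14 g/cm³ = 95.34 g·m⁻²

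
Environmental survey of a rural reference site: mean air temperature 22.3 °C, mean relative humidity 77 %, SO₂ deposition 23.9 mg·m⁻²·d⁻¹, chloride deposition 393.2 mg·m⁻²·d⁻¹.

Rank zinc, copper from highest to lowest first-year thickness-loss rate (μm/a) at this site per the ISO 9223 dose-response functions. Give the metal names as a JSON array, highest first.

["zinc", "copper"]

zinc: f(T) = -0.071·(T−10) [T>10 °C] = -0.8733
  Pd branch = 0.0129·Pd^0.44·e^(0.046·RH+f) = 0.7518 μm/a
  Cl⁻ term: 0.0175·393.2^0.57·exp(0.008·77+0.085·22.3) = 6.497
  r_corr = 0.7518 + 6.497 = 7.249 μm/a
copper: T>10 °C ⇒ hinge -0.080·(22.3−10) = -0.9840
  SO₂ term: 0.0053·23.9^0.26·exp(0.059·77-0.9840) = 0.4249
  Cl⁻ term: 0.01025·393.2^0.27·exp(0.036·77+0.049·22.3) = 2.453
  sum: 0.4249 + 2.453 → r_corr = 2.878 μm/a
Ordering by μm/a: zinc (7.25) > copper (2.88)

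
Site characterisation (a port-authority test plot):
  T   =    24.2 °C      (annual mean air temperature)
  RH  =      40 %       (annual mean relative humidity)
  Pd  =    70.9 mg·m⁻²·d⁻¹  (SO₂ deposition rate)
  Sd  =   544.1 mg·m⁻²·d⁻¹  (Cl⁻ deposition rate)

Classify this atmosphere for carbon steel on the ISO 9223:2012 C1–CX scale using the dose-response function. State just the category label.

carbon steel: f(T) = -0.054·(T−10) [T>10 °C] = -0.7668
  sulphur-dioxide contribution → 16.78 μm/a
  chloride contribution → 49.93 μm/a
  ⇒ r_corr(carbon steel) = 66.71 μm/a
66.7 μm/a falls in (50, 80] for carbon steel → category C4

C4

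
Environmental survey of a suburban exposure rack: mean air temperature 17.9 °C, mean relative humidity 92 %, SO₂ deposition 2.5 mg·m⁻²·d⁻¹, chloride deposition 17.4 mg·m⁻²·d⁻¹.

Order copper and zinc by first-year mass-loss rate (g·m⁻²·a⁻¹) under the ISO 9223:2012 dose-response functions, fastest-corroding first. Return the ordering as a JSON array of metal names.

copper: temperature factor f = -0.080·(7.9) = -0.6320
  sulphur-dioxide contribution → 0.814 μm/a
  chloride contribution → 1.462 μm/a
  ⇒ r_corr(copper) = 2.276 μm/a
  mass loss = 2.276 μm/a × 8.96 g/cm³ = 20.39 g·m⁻²·a⁻¹
zinc: f(T) = -0.071·(T−10) [T>10 °C] = -0.5609
  sulphur-dioxide contribution → 0.7586 μm/a
  chloride contribution → 0.8523 μm/a
  ⇒ r_corr(zinc) = 1.611 μm/a
  mass loss = 1.611 μm/a × 7.14 g/cm³ = 11.5 g·m⁻²·a⁻¹
Ordering by g·m⁻²·a⁻¹: copper (20.4) > zinc (11.5)

["copper", "zinc"]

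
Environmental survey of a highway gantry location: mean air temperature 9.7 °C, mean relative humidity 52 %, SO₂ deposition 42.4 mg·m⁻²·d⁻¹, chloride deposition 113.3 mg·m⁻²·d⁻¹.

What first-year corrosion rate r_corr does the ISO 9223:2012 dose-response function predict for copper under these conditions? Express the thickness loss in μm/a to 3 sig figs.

copper: temperature factor f = +0.126·(-0.3) = -0.0378
  sulphur-dioxide contribution → 0.2907 μm/a
  chloride contribution → 0.3844 μm/a
  ⇒ r_corr(copper) = 0.6751 μm/a

r_corr = 0.675 μm/a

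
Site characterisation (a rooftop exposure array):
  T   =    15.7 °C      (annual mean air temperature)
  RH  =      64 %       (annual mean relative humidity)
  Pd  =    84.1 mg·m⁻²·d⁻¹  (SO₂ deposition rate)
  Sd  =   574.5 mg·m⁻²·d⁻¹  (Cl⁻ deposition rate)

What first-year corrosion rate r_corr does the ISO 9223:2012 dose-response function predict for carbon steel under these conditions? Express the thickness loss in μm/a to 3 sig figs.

carbon steel: T>10 °C ⇒ hinge -0.054·(15.7−10) = -0.3078
  SO₂ term: 1.77·84.1^0.52·exp(0.02·64-0.3078) = 46.89
  Sd branch = 0.102·Sd^0.62·e^(0.033·RH+0.04·T) = 81.16 μm/a
  sum: 46.89 + 81.16 → r_corr = 128 μm/a

r_corr = 128 μm/a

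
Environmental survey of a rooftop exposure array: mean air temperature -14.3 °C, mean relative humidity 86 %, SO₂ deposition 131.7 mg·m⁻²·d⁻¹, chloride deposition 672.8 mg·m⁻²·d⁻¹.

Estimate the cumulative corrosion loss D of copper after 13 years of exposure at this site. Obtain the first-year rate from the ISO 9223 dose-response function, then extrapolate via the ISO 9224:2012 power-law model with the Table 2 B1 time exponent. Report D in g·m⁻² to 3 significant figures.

D(13) = 39.3 g·m⁻²

copper: f(T) = +0.126·(T−10) [T≤10 °C] = -3.0618
  SO₂ term: 0.0053·131.7^0.26·exp(0.059·86-3.0618) = 0.141
  Cl⁻ term: 0.01025·672.8^0.27·exp(0.036·86+0.049·-14.3) = 0.6524
  sum: 0.141 + 0.6524 → r_corr = 0.7934 μm/a
Long-term exponent b (ISO 9224 Table 2, B1) = 0.667
  D(13) = 0.7934 × 13^0.667 = 0.7934 × 5.534 = 4.39 μm
  Mass loss = 4.39 μm × 8.96 g/cm³ = 39.34 g·m⁻²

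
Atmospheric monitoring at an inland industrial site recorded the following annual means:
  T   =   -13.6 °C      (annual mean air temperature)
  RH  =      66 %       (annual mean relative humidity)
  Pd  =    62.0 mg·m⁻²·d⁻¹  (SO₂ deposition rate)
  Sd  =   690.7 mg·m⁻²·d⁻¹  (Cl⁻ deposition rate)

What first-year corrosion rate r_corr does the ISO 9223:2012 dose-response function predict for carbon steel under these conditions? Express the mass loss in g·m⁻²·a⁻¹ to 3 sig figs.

carbon steel: T≤10 °C ⇒ hinge +0.150·(-13.6−10) = -3.5400
  SO₂ term: 1.77·62.0^0.52·exp(0.02·66-3.5400) = 1.644
  Cl⁻ term: 0.102·690.7^0.62·exp(0.033·66+0.04·-13.6) = 30.1
  sum: 1.644 + 30.1 → r_corr = 31.75 μm/a
Convert to mass loss: 31.75 μm/a × 7.85 g/cm³ = 249.2 g·m⁻²·a⁻¹

r_corr = 249 g·m⁻²·a⁻¹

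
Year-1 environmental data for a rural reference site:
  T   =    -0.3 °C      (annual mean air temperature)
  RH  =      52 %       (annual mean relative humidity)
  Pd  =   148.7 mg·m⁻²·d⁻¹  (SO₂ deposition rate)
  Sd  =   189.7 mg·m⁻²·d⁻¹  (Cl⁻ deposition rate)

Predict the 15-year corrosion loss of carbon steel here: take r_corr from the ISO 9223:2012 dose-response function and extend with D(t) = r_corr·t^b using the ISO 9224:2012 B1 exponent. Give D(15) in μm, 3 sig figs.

D(15) = 119 μm

carbon steel: T≤10 °C ⇒ hinge +0.150·(-0.3−10) = -1.5450
  sulphur-dioxide contribution → 14.4 μm/a
  chloride contribution → 14.49 μm/a
  total first-year rate 28.89 μm/a
ISO 9224: D(t) = r_corr · t^b with b = 0.523 (carbon steel, B1)
  D(15) = 28.89 × 15^0.523 = 28.89 × 4.122 = 119.1 μm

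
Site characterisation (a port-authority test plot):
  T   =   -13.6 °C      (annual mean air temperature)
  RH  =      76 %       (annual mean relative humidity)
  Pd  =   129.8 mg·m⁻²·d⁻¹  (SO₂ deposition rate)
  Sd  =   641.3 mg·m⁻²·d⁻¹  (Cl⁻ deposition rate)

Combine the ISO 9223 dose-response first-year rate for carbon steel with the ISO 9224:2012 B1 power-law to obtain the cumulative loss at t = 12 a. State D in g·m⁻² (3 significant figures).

D(12) = 1.24e+03 g·m⁻²

carbon steel: T≤10 °C ⇒ hinge +0.150·(-13.6−10) = -3.5400
  SO₂ term: 1.77·129.8^0.52·exp(0.02·76-3.5400) = 2.949
  Sd branch = 0.102·Sd^0.62·e^(0.033·RH+0.04·T) = 39.99 μm/a
  r_corr = 2.949 + 39.99 = 42.94 μm/a
ISO 9224: D(t) = r_corr · t^b with b = 0.523 (carbon steel, B1)
  D(12) = 42.94 × 12^0.523 = 42.94 × 3.668 = 157.5 μm
  Mass loss = 157.5 μm × 7.85 g/cm³ = 1236 g·m⁻²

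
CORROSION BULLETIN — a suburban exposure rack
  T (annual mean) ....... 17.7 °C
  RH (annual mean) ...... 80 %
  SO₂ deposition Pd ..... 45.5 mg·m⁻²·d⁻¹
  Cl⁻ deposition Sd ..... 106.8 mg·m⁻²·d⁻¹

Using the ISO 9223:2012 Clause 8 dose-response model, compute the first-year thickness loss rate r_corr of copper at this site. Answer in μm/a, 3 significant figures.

r_corr = 2.40 μm/a

copper: T>10 °C ⇒ hinge -0.080·(17.7−10) = -0.6160
  sulphur-dioxide contribution → 0.8664 μm/a
  chloride contribution → 1.534 μm/a
  total first-year rate 2.401 μm/a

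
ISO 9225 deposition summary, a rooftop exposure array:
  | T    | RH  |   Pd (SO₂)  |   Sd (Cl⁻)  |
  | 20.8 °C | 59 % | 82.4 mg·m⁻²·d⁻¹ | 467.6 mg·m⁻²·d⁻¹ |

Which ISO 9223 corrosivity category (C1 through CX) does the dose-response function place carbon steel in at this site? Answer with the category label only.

carbon steel: f(T) = -0.054·(T−10) [T>10 °C] = -0.5832
  sulphur-dioxide contribution → 31.87 μm/a
  chloride contribution → 74.27 μm/a
  ⇒ r_corr(carbon steel) = 106.1 μm/a
Category bounds: 80…200 μm/a bracket r_corr ⇒ C5

C5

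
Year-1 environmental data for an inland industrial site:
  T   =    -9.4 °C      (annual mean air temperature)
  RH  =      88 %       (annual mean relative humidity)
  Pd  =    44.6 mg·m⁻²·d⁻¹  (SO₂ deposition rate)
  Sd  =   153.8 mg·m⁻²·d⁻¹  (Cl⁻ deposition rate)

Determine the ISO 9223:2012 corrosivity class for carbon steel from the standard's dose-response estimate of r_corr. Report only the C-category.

C3

carbon steel: f(T) = +0.150·(T−10) [T≤10 °C] = -2.9100
  sulphur-dioxide contribution → 4.038 μm/a
  chloride contribution → 29 μm/a
  ⇒ r_corr(carbon steel) = 33.04 μm/a
33 μm/a falls in (25, 50] for carbon steel → category C3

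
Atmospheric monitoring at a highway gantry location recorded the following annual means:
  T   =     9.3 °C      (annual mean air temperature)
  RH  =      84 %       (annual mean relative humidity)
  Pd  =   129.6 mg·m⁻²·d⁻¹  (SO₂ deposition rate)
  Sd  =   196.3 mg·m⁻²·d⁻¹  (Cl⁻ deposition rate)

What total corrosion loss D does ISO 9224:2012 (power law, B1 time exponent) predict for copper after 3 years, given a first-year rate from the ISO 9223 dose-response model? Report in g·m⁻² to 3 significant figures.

copper: temperature factor f = +0.126·(-0.7) = -0.0882
  SO₂ term: 0.0053·129.6^0.26·exp(0.059·84-0.0882) = 2.441
  Cl⁻ term: 0.01025·196.3^0.27·exp(0.036·84+0.049·9.3) = 1.384
  r_corr = 2.441 + 1.384 = 3.825 μm/a
ISO 9224: D(t) = r_corr · t^b with b = 0.667 (copper, B1)
  D(3) = 3.825 × 3^0.667 = 3.825 × 2.081 = 7.959 μm
  Mass loss = 7.959 μm × 8.96 g/cm³ = 71.31 g·m⁻²

D(3) = 71.3 g·m⁻²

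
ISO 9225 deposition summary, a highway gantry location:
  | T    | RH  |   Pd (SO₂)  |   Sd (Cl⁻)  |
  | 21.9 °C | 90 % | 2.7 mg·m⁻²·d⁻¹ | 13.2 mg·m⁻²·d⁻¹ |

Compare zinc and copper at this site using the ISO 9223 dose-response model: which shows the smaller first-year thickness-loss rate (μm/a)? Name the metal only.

zinc: T>10 °C ⇒ hinge -0.071·(21.9−10) = -0.8449
  sulphur-dioxide contribution → 0.5388 μm/a
  chloride contribution → 1.007 μm/a
  total first-year rate 1.545 μm/a
copper: temperature factor f = -0.080·(11.9) = -0.9520
  sulphur-dioxide contribution → 0.5359 μm/a
  chloride contribution → 1.536 μm/a
  total first-year rate 2.072 μm/a
Ordering by μm/a: copper (2.07) > zinc (1.55)

zinc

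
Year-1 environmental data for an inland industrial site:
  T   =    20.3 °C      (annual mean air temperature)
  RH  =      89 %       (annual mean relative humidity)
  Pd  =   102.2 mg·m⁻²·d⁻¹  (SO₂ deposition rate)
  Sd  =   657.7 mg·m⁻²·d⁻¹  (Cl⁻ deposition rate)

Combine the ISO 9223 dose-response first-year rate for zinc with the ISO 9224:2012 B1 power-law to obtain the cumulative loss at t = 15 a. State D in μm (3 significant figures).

zinc: temperature factor f = -0.071·(10.3) = -0.7313
  SO₂ term: 0.0129·102.2^0.44·exp(0.046·89-0.7313) = 2.852
  Sd branch = 0.0175·Sd^0.57·e^(0.008·RH+0.085·T) = 8.089 μm/a
  sum: 2.852 + 8.089 → r_corr = 10.94 μm/a
Long-term exponent b (ISO 9224 Table 2, B1) = 0.813
  D(15) = 10.94 × 15^0.813 = 10.94 × 9.04 = 98.91 μm

D(15) = 98.9 μm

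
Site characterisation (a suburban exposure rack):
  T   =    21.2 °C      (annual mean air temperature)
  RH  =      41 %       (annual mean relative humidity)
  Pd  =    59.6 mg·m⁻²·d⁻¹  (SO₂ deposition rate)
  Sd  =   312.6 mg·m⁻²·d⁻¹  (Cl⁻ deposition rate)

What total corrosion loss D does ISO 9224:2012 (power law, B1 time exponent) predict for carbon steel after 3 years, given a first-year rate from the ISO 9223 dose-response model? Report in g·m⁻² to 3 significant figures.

D(3) = 709 g·m⁻²

carbon steel: temperature factor f = -0.054·(11.2) = -0.6048
  SO₂ term: 1.77·59.6^0.52·exp(0.02·41-0.6048) = 18.39
  Sd branch = 0.102·Sd^0.62·e^(0.033·RH+0.04·T) = 32.46 μm/a
  r_corr = 18.39 + 32.46 = 50.85 μm/a
Long-term exponent b (ISO 9224 Table 2, B1) = 0.523
  D(3) = 50.85 × 3^0.523 = 50.85 × 1.776 = 90.33 μm
  Mass loss = 90.33 μm × 7.85 g/cm³ = 709.1 g·m⁻²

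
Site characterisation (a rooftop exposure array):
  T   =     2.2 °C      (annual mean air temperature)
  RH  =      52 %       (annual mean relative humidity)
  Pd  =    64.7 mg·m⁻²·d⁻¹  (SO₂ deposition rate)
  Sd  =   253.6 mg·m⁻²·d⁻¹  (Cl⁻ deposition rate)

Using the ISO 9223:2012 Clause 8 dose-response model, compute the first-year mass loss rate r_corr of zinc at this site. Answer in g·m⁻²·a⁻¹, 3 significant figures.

r_corr = 10.0 g·m⁻²·a⁻¹

zinc: T≤10 °C ⇒ hinge +0.038·(2.2−10) = -0.2964
  SO₂ term: 0.0129·64.7^0.44·exp(0.046·52-0.2964) = 0.6569
  Cl⁻ term: 0.0175·253.6^0.57·exp(0.008·52+0.085·2.2) = 0.7504
  r_corr = 0.6569 + 0.7504 = 1.407 μm/a
Convert to mass loss: 1.407 μm/a × 7.14 g/cm³ = 10.05 g·m⁻²·a⁻¹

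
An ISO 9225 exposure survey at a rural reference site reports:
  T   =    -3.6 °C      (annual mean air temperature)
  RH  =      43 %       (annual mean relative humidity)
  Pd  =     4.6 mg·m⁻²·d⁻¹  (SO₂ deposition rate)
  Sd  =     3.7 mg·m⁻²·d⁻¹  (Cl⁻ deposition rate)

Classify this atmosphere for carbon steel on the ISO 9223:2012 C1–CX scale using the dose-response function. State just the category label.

C2

carbon steel: T≤10 °C ⇒ hinge +0.150·(-3.6−10) = -2.0400
  Pd branch = 1.77·Pd^0.52·e^(0.02·RH+f) = 1.203 μm/a
  Sd branch = 0.102·Sd^0.62·e^(0.033·RH+0.04·T) = 0.8215 μm/a
  r_corr = 1.203 + 0.8215 = 2.024 μm/a
2.02 μm/a falls in (1.3, 25] for carbon steel → category C2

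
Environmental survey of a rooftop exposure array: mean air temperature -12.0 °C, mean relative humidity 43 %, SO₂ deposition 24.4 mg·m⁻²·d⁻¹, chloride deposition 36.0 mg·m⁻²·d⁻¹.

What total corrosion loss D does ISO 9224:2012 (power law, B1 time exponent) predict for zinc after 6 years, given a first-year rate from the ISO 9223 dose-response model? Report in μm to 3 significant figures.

D(6) = 1.00 μm

zinc: T≤10 °C ⇒ hinge +0.038·(-12.0−10) = -0.8360
  Pd branch = 0.0129·Pd^0.44·e^(0.046·RH+f) = 0.1648 μm/a
  Sd branch = 0.0175·Sd^0.57·e^(0.008·RH+0.085·T) = 0.06864 μm/a
  r_corr = 0.1648 + 0.06864 = 0.2335 μm/a
Power-law: D(6) = r_corr · 6^0.813
  D(6) = 0.2335 × 6^0.813 = 0.2335 × 4.292 = 1.002 μm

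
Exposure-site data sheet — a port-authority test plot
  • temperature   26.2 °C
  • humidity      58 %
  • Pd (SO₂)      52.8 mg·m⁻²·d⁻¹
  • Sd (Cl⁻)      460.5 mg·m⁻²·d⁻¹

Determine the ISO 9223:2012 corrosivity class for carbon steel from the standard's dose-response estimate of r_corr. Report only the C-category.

C5

carbon steel: f(T) = -0.054·(T−10) [T>10 °C] = -0.8748
  Pd branch = 1.77·Pd^0.52·e^(0.02·RH+f) = 18.52 μm/a
  Cl⁻ term: 0.102·460.5^0.62·exp(0.033·58+0.04·26.2) = 88.35
  r_corr = 18.52 + 88.35 = 106.9 μm/a
107 μm/a falls in (80, 200] for carbon steel → category C5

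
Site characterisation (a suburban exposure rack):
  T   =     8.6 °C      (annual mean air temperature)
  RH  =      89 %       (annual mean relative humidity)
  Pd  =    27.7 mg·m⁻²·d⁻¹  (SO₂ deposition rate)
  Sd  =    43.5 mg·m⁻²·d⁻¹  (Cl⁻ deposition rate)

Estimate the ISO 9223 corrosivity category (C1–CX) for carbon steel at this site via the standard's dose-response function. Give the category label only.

C4

carbon steel: temperature factor f = +0.150·(-1.4) = -0.2100
  SO₂ term: 1.77·27.7^0.52·exp(0.02·89-0.2100) = 47.85
  Sd branch = 0.102·Sd^0.62·e^(0.033·RH+0.04·T) = 28.14 μm/a
  r_corr = 47.85 + 28.14 = 76 μm/a
ISO 9223 Table 2 (carbon steel): 50 < 76 ≤ 80 μm/a ⇒ C4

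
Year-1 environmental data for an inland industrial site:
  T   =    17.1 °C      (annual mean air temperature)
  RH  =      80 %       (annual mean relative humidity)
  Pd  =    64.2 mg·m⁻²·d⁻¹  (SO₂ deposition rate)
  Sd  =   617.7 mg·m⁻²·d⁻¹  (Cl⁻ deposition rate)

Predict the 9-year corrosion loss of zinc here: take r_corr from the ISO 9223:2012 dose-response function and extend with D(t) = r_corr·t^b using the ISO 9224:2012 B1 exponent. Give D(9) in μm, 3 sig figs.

zinc: f(T) = -0.071·(T−10) [T>10 °C] = -0.5041
  Pd branch = 0.0129·Pd^0.44·e^(0.046·RH+f) = 1.928 μm/a
  Cl⁻ term: 0.0175·617.7^0.57·exp(0.008·80+0.085·17.1) = 5.533
  r_corr = 1.928 + 5.533 = 7.462 μm/a
Long-term exponent b (ISO 9224 Table 2, B1) = 0.813
  D(9) = 7.462 × 9^0.813 = 7.462 × 5.968 = 44.53 μm

D(9) = 44.5 μm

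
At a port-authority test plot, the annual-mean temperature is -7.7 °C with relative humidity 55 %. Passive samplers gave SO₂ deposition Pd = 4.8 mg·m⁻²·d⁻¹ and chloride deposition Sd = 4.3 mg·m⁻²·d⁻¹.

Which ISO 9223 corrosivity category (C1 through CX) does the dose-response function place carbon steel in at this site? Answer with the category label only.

carbon steel: f(T) = +0.150·(T−10) [T≤10 °C] = -2.6550
  Pd branch = 1.77·Pd^0.52·e^(0.02·RH+f) = 0.8451 μm/a
  Sd branch = 0.102·Sd^0.62·e^(0.033·RH+0.04·T) = 1.137 μm/a
  sum: 0.8451 + 1.137 → r_corr = 1.982 μm/a
1.98 μm/a falls in (1.3, 25] for carbon steel → category C2

C2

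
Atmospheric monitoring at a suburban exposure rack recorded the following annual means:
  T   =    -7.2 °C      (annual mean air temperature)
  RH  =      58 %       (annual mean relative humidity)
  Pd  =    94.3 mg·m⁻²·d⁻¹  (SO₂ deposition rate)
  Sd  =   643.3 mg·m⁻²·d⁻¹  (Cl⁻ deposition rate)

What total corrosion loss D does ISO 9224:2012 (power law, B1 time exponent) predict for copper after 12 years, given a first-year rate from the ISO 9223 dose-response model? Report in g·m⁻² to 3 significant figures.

D(12) = 18.5 g·m⁻²

copper: T≤10 °C ⇒ hinge +0.126·(-7.2−10) = -2.1672
  Pd branch = 0.0053·Pd^0.26·e^(0.059·RH+f) = 0.06062 μm/a
  Sd branch = 0.01025·Sd^0.27·e^(0.036·RH+0.049·T) = 0.3331 μm/a
  sum: 0.06062 + 0.3331 → r_corr = 0.3937 μm/a
Long-term exponent b (ISO 9224 Table 2, B1) = 0.667
  D(12) = 0.3937 × 12^0.667 = 0.3937 × 5.246 = 2.065 μm
  Mass loss = 2.065 μm × 8.96 g/cm³ = 18.51 g·m⁻²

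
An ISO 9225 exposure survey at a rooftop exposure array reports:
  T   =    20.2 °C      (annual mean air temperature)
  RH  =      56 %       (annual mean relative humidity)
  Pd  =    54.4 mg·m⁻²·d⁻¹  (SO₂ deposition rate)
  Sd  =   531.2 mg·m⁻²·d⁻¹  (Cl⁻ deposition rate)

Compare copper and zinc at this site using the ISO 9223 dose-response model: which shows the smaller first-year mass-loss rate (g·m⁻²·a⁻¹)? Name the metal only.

copper

copper: temperature factor f = -0.080·(10.2) = -0.8160
  sulphur-dioxide contribution → 0.1803 μm/a
  chloride contribution → 1.127 μm/a
  total first-year rate 1.307 μm/a
  mass loss = 1.307 μm/a × 8.96 g/cm³ = 11.71 g·m⁻²·a⁻¹
zinc: temperature factor f = -0.071·(10.2) = -0.7242
  sulphur-dioxide contribution → 0.477 μm/a
  chloride contribution → 5.454 μm/a
  total first-year rate 5.931 μm/a
  mass loss = 5.931 μm/a × 7.14 g/cm³ = 42.34 g·m⁻²·a⁻¹
Ordering by g·m⁻²·a⁻¹: zinc (42.3) > copper (11.7)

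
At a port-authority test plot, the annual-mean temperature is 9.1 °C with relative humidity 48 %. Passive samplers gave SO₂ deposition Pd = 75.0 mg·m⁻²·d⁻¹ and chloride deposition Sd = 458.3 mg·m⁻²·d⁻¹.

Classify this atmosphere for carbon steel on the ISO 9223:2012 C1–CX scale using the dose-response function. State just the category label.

carbon steel: T≤10 °C ⇒ hinge +0.150·(9.1−10) = -0.1350
  SO₂ term: 1.77·75.0^0.52·exp(0.02·48-0.1350) = 38.13
  Sd branch = 0.102·Sd^0.62·e^(0.033·RH+0.04·T) = 31.95 μm/a
  r_corr = 38.13 + 31.95 = 70.09 μm/a
70.1 μm/a falls in (50, 80] for carbon steel → category C4

C4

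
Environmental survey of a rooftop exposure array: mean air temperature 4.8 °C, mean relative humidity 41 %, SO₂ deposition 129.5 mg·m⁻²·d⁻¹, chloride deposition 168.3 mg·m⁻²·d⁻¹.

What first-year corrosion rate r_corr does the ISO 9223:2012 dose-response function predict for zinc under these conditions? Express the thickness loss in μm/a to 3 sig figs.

r_corr = 1.27 μm/a

zinc: temperature factor f = +0.038·(-5.2) = -0.1976
  Pd branch = 0.0129·Pd^0.44·e^(0.046·RH+f) = 0.5933 μm/a
  Cl⁻ term: 0.0175·168.3^0.57·exp(0.008·41+0.085·4.8) = 0.6785
  sum: 0.5933 + 0.6785 → r_corr = 1.272 μm/a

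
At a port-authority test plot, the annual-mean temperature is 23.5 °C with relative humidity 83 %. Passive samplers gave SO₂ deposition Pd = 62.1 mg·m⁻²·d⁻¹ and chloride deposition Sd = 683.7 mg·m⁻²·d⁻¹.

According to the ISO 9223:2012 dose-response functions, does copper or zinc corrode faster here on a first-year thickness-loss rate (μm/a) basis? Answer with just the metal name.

copper: temperature factor f = -0.080·(13.5) = -1.0800
  SO₂ term: 0.0053·62.1^0.26·exp(0.059·83-1.0800) = 0.705
  Cl⁻ term: 0.01025·683.7^0.27·exp(0.036·83+0.049·23.5) = 3.749
  sum: 0.705 + 3.749 → r_corr = 4.454 μm/a
zinc: f(T) = -0.071·(T−10) [T>10 °C] = -0.9585
  Pd branch = 0.0129·Pd^0.44·e^(0.046·RH+f) = 1.385 μm/a
  Cl⁻ term: 0.0175·683.7^0.57·exp(0.008·83+0.085·23.5) = 10.35
  r_corr = 1.385 + 10.35 = 11.73 μm/a
Ordering by μm/a: zinc (11.7) > copper (4.45)

zinc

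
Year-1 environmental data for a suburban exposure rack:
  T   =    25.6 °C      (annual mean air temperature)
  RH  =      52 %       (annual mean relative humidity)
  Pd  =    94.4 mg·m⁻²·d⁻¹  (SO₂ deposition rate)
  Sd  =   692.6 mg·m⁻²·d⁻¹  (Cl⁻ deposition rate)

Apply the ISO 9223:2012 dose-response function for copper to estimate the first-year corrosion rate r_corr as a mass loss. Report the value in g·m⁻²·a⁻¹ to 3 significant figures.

r_corr = 13.2 g·m⁻²·a⁻¹

copper: T>10 °C ⇒ hinge -0.080·(25.6−10) = -1.2480
  SO₂ term: 0.0053·94.4^0.26·exp(0.059·52-1.2480) = 0.1067
  Sd branch = 0.01025·Sd^0.27·e^(0.036·RH+0.049·T) = 1.366 μm/a
  r_corr = 0.1067 + 1.366 = 1.473 μm/a
Convert to mass loss: 1.473 μm/a × 8.96 g/cm³ = 13.19 g·m⁻²·a⁻¹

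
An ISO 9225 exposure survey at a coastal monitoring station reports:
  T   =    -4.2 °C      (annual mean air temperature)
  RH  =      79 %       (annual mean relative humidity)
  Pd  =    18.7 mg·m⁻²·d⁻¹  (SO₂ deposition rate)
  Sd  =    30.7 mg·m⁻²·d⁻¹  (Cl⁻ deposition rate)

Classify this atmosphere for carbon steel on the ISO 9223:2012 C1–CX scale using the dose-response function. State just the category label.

C2

carbon steel: temperature factor f = +0.150·(-14.2) = -2.1300
  sulphur-dioxide contribution → 4.682 μm/a
  chloride contribution → 9.769 μm/a
  total first-year rate 14.45 μm/a
Category bounds: 1.3…25 μm/a bracket r_corr ⇒ C2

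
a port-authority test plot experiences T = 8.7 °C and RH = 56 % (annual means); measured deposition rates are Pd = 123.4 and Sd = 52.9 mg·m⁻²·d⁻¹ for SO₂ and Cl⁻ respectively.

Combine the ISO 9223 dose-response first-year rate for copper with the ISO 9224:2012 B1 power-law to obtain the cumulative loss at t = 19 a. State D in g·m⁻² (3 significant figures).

copper: f(T) = +0.126·(T−10) [T≤10 °C] = -0.1638
  Pd branch = 0.0053·Pd^0.26·e^(0.059·RH+f) = 0.4283 μm/a
  Cl⁻ term: 0.01025·52.9^0.27·exp(0.036·56+0.049·8.7) = 0.3441
  r_corr = 0.4283 + 0.3441 = 0.7725 μm/a
Power-law: D(19) = r_corr · 19^0.667
  D(19) = 0.7725 × 19^0.667 = 0.7725 × 7.127 = 5.506 μm
  Mass loss = 5.506 μm × 8.96 g/cm³ = 49.33 g·m⁻²

D(19) = 49.3 g·m⁻²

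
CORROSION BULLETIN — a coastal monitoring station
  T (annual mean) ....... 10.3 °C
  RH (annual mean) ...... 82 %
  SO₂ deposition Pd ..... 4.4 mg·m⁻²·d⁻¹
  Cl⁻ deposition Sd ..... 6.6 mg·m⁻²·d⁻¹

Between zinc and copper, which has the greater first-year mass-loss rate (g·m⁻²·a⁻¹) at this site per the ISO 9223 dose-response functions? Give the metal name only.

copper

zinc: f(T) = -0.071·(T−10) [T>10 °C] = -0.0213
  Pd branch = 0.0129·Pd^0.44·e^(0.046·RH+f) = 1.053 μm/a
  Cl⁻ term: 0.0175·6.6^0.57·exp(0.008·82+0.085·10.3) = 0.2373
  r_corr = 1.053 + 0.2373 = 1.291 μm/a
  mass loss = 1.291 μm/a × 7.14 g/cm³ = 9.216 g·m⁻²·a⁻¹
copper: temperature factor f = -0.080·(0.3) = -0.0240
  SO₂ term: 0.0053·4.4^0.26·exp(0.059·82-0.0240) = 0.96
  Cl⁻ term: 0.01025·6.6^0.27·exp(0.036·82+0.049·10.3) = 0.541
  r_corr = 0.96 + 0.541 = 1.501 μm/a
  mass loss = 1.501 μm/a × 8.96 g/cm³ = 13.45 g·m⁻²·a⁻¹
Ordering by g·m⁻²·a⁻¹: copper (13.4) > zinc (9.22)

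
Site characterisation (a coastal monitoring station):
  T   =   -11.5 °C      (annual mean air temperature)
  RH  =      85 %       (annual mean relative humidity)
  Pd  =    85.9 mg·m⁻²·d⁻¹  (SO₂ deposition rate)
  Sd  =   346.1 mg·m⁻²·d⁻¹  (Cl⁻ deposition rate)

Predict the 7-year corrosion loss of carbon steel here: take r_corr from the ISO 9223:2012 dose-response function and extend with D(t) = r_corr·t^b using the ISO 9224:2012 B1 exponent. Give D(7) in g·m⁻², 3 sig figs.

D(7) = 952 g·m⁻²

carbon steel: temperature factor f = +0.150·(-21.5) = -3.2250
  Pd branch = 1.77·Pd^0.52·e^(0.02·RH+f) = 3.903 μm/a
  Cl⁻ term: 0.102·346.1^0.62·exp(0.033·85+0.04·-11.5) = 39.93
  sum: 3.903 + 39.93 → r_corr = 43.83 μm/a
Power-law: D(7) = r_corr · 7^0.523
  D(7) = 43.83 × 7^0.523 = 43.83 × 2.767 = 121.3 μm
  Mass loss = 121.3 μm × 7.85 g/cm³ = 952.1 g·m⁻²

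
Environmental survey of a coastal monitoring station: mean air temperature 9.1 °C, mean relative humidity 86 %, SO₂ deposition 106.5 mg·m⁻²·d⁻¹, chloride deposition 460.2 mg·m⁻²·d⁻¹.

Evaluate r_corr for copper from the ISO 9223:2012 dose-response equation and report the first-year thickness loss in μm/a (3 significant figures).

r_corr = 4.40 μm/a

copper: T≤10 °C ⇒ hinge +0.126·(9.1−10) = -0.1134
  Pd branch = 0.0053·Pd^0.26·e^(0.059·RH+f) = 2.545 μm/a
  Cl⁻ term: 0.01025·460.2^0.27·exp(0.036·86+0.049·9.1) = 1.853
  sum: 2.545 + 1.853 → r_corr = 4.399 μm/a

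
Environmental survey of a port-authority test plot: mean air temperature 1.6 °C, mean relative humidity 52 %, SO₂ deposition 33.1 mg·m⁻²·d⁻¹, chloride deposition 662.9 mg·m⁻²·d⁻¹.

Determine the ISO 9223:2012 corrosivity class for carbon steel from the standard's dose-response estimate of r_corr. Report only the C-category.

C3

carbon steel: T≤10 °C ⇒ hinge +0.150·(1.6−10) = -1.2600
  SO₂ term: 1.77·33.1^0.52·exp(0.02·52-1.2600) = 8.765
  Cl⁻ term: 0.102·662.9^0.62·exp(0.033·52+0.04·1.6) = 33.96
  sum: 8.765 + 33.96 → r_corr = 42.72 μm/a
42.7 μm/a falls in (25, 50] for carbon steel → category C3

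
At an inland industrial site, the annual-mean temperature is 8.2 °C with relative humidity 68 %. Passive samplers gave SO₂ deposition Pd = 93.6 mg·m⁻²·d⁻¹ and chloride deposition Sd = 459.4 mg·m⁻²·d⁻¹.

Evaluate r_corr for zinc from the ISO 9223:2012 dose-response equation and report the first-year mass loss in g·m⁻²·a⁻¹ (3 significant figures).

zinc: temperature factor f = +0.038·(-1.8) = -0.0684
  Pd branch = 0.0129·Pd^0.44·e^(0.046·RH+f) = 2.026 μm/a
  Cl⁻ term: 0.0175·459.4^0.57·exp(0.008·68+0.085·8.2) = 1.993
  sum: 2.026 + 1.993 → r_corr = 4.019 μm/a
Convert to mass loss: 4.019 μm/a × 7.14 g/cm³ = 28.7 g·m⁻²·a⁻¹

r_corr = 28.7 g·m⁻²·a⁻¹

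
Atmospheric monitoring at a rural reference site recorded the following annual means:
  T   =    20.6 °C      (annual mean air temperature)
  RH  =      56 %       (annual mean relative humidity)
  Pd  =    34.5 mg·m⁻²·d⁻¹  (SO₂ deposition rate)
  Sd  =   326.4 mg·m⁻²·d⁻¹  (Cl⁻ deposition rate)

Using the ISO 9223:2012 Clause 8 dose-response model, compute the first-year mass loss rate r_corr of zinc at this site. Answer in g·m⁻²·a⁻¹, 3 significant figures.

zinc: f(T) = -0.071·(T−10) [T>10 °C] = -0.7526
  SO₂ term: 0.0129·34.5^0.44·exp(0.046·56-0.7526) = 0.3794
  Cl⁻ term: 0.0175·326.4^0.57·exp(0.008·56+0.085·20.6) = 4.275
  sum: 0.3794 + 4.275 → r_corr = 4.654 μm/a
Convert to mass loss: 4.654 μm/a × 7.14 g/cm³ = 33.23 g·m⁻²·a⁻¹

r_corr = 33.2 g·m⁻²·a⁻¹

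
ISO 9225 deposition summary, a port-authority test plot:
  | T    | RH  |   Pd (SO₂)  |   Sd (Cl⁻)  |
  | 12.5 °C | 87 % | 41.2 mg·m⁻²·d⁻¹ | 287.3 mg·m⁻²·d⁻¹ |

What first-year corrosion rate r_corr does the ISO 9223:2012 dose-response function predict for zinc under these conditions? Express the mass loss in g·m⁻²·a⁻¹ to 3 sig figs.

r_corr = 39.9 g·m⁻²·a⁻¹

zinc: T>10 °C ⇒ hinge -0.071·(12.5−10) = -0.1775
  SO₂ term: 0.0129·41.2^0.44·exp(0.046·87-0.1775) = 3.035
  Cl⁻ term: 0.0175·287.3^0.57·exp(0.008·87+0.085·12.5) = 2.559
  r_corr = 3.035 + 2.559 = 5.593 μm/a
Convert to mass loss: 5.593 μm/a × 7.14 g/cm³ = 39.94 g·m⁻²·a⁻¹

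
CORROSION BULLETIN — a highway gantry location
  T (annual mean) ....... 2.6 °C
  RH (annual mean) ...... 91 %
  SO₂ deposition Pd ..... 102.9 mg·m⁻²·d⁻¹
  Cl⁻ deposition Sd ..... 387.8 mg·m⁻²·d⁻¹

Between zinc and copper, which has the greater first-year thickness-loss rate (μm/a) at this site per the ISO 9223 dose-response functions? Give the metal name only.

zinc: T≤10 °C ⇒ hinge +0.038·(2.6−10) = -0.2812
  sulphur-dioxide contribution → 4.919 μm/a
  chloride contribution → 1.351 μm/a
  total first-year rate 6.27 μm/a
copper: f(T) = +0.126·(T−10) [T≤10 °C] = -0.9324
  sulphur-dioxide contribution → 1.494 μm/a
  chloride contribution → 1.541 μm/a
  ⇒ r_corr(copper) = 3.035 μm/a
Ordering by μm/a: zinc (6.27) > copper (3.03)

zinc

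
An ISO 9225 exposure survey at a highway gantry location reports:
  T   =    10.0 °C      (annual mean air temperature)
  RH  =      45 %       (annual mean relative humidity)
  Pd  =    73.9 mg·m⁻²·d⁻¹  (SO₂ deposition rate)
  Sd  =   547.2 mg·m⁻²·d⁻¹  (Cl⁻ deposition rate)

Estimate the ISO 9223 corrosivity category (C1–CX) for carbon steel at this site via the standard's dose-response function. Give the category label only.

C4

carbon steel: f(T) = +0.150·(T−10) [T≤10 °C] = +0.0000
  SO₂ term: 1.77·73.9^0.52·exp(0.02·45+0.0000) = 40.79
  Sd branch = 0.102·Sd^0.62·e^(0.033·RH+0.04·T) = 33.49 μm/a
  sum: 40.79 + 33.49 → r_corr = 74.28 μm/a
Category bounds: 50…80 μm/a bracket r_corr ⇒ C4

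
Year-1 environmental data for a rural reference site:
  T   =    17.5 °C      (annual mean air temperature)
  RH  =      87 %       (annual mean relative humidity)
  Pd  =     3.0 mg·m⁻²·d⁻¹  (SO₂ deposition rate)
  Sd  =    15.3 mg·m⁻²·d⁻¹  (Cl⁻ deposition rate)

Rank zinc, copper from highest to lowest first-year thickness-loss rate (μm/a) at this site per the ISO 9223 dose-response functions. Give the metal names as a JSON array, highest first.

zinc: T>10 °C ⇒ hinge -0.071·(17.5−10) = -0.5325
  Pd branch = 0.0129·Pd^0.44·e^(0.046·RH+f) = 0.6719 μm/a
  Sd branch = 0.0175·Sd^0.57·e^(0.008·RH+0.085·T) = 0.7355 μm/a
  r_corr = 0.6719 + 0.7355 = 1.407 μm/a
copper: T>10 °C ⇒ hinge -0.080·(17.5−10) = -0.6000
  SO₂ term: 0.0053·3.0^0.26·exp(0.059·87-0.6000) = 0.6561
  Cl⁻ term: 0.01025·15.3^0.27·exp(0.036·87+0.049·17.5) = 1.157
  r_corr = 0.6561 + 1.157 = 1.813 μm/a
Ordering by μm/a: copper (1.81) > zinc (1.41)

["copper", "zinc"]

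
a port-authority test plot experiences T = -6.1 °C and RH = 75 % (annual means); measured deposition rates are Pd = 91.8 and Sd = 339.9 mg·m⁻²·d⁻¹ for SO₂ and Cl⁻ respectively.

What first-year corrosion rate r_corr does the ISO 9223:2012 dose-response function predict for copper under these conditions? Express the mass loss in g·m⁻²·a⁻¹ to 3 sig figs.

copper: T≤10 °C ⇒ hinge +0.126·(-6.1−10) = -2.0286
  SO₂ term: 0.0053·91.8^0.26·exp(0.059·75-2.0286) = 0.1885
  Cl⁻ term: 0.01025·339.9^0.27·exp(0.036·75+0.049·-6.1) = 0.5457
  r_corr = 0.1885 + 0.5457 = 0.7342 μm/a
Convert to mass loss: 0.7342 μm/a × 8.96 g/cm³ = 6.579 g·m⁻²·a⁻¹

r_corr = 6.58 g·m⁻²·a⁻¹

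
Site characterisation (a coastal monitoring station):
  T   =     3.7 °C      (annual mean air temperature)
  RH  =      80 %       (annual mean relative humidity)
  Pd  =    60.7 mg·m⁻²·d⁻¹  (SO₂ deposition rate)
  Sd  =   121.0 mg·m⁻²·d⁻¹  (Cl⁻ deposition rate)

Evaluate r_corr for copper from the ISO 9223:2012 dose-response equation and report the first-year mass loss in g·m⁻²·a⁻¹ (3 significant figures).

copper: temperature factor f = +0.126·(-6.3) = -0.7938
  SO₂ term: 0.0053·60.7^0.26·exp(0.059·80-0.7938) = 0.7817
  Sd branch = 0.01025·Sd^0.27·e^(0.036·RH+0.049·T) = 0.7991 μm/a
  r_corr = 0.7817 + 0.7991 = 1.581 μm/a
Convert to mass loss: 1.581 μm/a × 8.96 g/cm³ = 14.16 g·m⁻²·a⁻¹

r_corr = 14.2 g·m⁻²·a⁻¹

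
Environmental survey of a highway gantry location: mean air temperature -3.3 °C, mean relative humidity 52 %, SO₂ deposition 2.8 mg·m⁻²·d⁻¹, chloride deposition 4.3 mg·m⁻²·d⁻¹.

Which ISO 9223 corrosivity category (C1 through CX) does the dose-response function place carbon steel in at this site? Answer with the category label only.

carbon steel: T≤10 °C ⇒ hinge +0.150·(-3.3−10) = -1.9950
  sulphur-dioxide contribution → 1.163 μm/a
  chloride contribution → 1.228 μm/a
  ⇒ r_corr(carbon steel) = 2.392 μm/a
2.39 μm/a falls in (1.3, 25] for carbon steel → category C2

C2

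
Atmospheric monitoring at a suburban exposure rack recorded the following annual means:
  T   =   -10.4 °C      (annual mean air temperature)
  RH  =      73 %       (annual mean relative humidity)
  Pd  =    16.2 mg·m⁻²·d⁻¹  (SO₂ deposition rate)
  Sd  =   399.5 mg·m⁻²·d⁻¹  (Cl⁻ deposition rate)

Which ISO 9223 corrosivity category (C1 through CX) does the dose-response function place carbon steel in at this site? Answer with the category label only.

carbon steel: temperature factor f = +0.150·(-20.4) = -3.0600
  sulphur-dioxide contribution → 1.521 μm/a
  chloride contribution → 30.7 μm/a
  total first-year rate 32.22 μm/a
Category bounds: 25…50 μm/a bracket r_corr ⇒ C3

C3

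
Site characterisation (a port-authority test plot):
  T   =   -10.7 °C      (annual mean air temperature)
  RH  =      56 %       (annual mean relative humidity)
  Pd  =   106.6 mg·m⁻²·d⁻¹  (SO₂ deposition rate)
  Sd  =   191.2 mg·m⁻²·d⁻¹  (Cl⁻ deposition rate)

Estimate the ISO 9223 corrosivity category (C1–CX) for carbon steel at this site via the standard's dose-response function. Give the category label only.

carbon steel: f(T) = +0.150·(T−10) [T≤10 °C] = -3.1050
  SO₂ term: 1.77·106.6^0.52·exp(0.02·56-3.1050) = 2.756
  Cl⁻ term: 0.102·191.2^0.62·exp(0.033·56+0.04·-10.7) = 10.96
  sum: 2.756 + 10.96 → r_corr = 13.72 μm/a
ISO 9223 Table 2 (carbon steel): 1.3 < 13.7 ≤ 25 μm/a ⇒ C2

C2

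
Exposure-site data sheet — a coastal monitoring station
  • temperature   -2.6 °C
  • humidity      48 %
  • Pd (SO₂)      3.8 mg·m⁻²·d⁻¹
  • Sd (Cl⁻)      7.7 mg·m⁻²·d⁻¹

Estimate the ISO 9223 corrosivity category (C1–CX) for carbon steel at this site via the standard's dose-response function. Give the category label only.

carbon steel: T≤10 °C ⇒ hinge +0.150·(-2.6−10) = -1.8900
  SO₂ term: 1.77·3.8^0.52·exp(0.02·48-1.8900) = 1.398
  Sd branch = 0.102·Sd^0.62·e^(0.033·RH+0.04·T) = 1.588 μm/a
  sum: 1.398 + 1.588 → r_corr = 2.987 μm/a
ISO 9223 Table 2 (carbon steel): 1.3 < 2.99 ≤ 25 μm/a ⇒ C2

C2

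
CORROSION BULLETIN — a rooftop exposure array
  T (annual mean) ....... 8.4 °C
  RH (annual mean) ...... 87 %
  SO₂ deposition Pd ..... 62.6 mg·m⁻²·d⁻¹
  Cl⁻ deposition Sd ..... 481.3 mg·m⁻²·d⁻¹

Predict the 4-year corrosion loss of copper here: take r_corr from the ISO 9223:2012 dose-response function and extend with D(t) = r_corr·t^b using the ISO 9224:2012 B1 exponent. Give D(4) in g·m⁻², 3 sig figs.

copper: temperature factor f = +0.126·(-1.6) = -0.2016
  sulphur-dioxide contribution → 2.153 μm/a
  chloride contribution → 1.879 μm/a
  ⇒ r_corr(copper) = 4.032 μm/a
ISO 9224: D(t) = r_corr · t^b with b = 0.667 (copper, B1)
  D(4) = 4.032 × 4^0.667 = 4.032 × 2.521 = 10.17 μm
  Mass loss = 10.17 μm × 8.96 g/cm³ = 91.08 g·m⁻²

D(4) = 91.1 g·m⁻²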